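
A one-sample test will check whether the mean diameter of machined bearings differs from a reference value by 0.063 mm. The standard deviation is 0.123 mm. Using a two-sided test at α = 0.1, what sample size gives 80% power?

24

For a one-sample z-test, n = ((z_{α/2} + z_β)·σ/δ)².
z_{α/2} = 1.645 (two-sided α = 0.1); z_β = 0.842 (power 80% → β = 0.2).
n = (2.487 × 0.123 / 0.063)² = 23.58
Round up: n = 24.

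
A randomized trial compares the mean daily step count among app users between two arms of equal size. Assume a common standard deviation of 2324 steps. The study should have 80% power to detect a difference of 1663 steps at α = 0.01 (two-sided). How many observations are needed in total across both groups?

92 total

For two equal groups, n per group = 2·((z_{α/2} + z_β)·σ/δ)².
z_{α/2} = 2.576; z_β = 0.842 (power 80%).
n = 2 × (3.418 × 2324 / 1663)² = 2 × 22.82 = 45.64
Round up: n = 46 per group.
Total across both groups: 2 × 46 = 92.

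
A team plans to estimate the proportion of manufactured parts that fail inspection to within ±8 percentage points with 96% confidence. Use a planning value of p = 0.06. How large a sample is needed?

For a proportion with margin E = 0.08 at 96% confidence, z = 2.054.
n = p̂(1−p̂)(z/E)² = 0.06 × 0.94 × (2.054/0.08)² = 37.18
Round up: n = 38.

38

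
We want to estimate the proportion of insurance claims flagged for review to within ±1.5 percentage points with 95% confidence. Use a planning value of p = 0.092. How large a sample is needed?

For a proportion with margin E = 0.015 at 95% confidence, z = 1.960.
n = p̂(1−p̂)(z/E)² = 0.092 × 0.908 × (1.960/0.015)² = 1426.28
Round up: n = 1427.

n = 1427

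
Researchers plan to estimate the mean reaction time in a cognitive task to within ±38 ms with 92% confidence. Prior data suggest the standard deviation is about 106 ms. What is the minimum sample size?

24

For a mean, the margin of error is E = z·σ/√n, so n = (zσ/E)².
At 92% confidence, z = 1.751.
n = (1.751 × 106 / 38)² = 23.86
Round up: n = 24.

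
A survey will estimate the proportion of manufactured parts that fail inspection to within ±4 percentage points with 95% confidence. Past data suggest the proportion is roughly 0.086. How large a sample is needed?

For a proportion with margin E = 0.04 at 95% confidence, z = 1.960.
n = p̂(1−p̂)(z/E)² = 0.086 × 0.914 × (1.960/0.04)² = 188.73
Round up: n = 189.

189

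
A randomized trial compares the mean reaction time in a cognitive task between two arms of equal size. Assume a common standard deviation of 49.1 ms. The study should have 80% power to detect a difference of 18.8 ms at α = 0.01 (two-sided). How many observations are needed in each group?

For two equal groups, n per group = 2·((z_{α/2} + z_β)·σ/δ)².
z_{α/2} = 2.576; z_β = 0.842 (power 80%).
n = 2 × (3.418 × 49.1 / 18.8)² = 2 × 79.69 = 159.38
Round up: n = 160 per group.

160 per group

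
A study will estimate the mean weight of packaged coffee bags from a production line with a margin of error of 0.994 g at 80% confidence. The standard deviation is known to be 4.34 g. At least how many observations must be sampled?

n = 32

For a mean, the margin of error is E = z·σ/√n, so n = (zσ/E)².
At 80% confidence, z = 1.282.
n = (1.282 × 4.34 / 0.994)² = 31.33
Round up: n = 32.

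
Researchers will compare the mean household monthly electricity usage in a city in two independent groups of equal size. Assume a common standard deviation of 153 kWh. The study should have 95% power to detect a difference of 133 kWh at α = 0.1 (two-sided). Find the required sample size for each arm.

29 per group

For two equal groups, n per group = 2·((z_{α/2} + z_β)·σ/δ)².
z_{α/2} = 1.645; z_β = 1.645 (power 95%).
n = 2 × (3.290 × 153 / 133)² = 2 × 14.32 = 28.64
Round up: n = 29 per group.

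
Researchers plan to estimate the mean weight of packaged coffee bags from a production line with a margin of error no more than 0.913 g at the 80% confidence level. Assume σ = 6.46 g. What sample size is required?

For a mean, the margin of error is E = z·σ/√n, so n = (zσ/E)².
At 80% confidence, z = 1.282.
n = (1.282 × 6.46 / 0.913)² = 82.28
Round up: n = 83.

83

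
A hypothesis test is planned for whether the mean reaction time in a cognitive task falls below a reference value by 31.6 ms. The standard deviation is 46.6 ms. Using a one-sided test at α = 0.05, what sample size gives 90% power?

19

For a one-sample z-test, n = ((z_α + z_β)·σ/δ)².
z_α = 1.645 (one-sided α = 0.05); z_β = 1.282 (power 90% → β = 0.1).
n = (2.927 × 46.6 / 31.6)² = 18.63
Round up: n = 19.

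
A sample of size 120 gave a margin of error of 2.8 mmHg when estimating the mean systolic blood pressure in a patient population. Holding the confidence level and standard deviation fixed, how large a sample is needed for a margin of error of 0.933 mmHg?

Margin of error scales as 1/√n, so n₂ = n₁·(E₁/E₂)².
n₂ = 120 × (2.8/0.933)² = 120 × 9.006 = 1080.72
Round up: n₂ = 1081.

1081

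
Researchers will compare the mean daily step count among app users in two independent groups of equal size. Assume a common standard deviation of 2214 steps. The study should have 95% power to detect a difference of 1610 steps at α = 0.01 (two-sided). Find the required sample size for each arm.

For two equal groups, n per group = 2·((z_{α/2} + z_β)·σ/δ)².
z_{α/2} = 2.576; z_β = 1.645 (power 95%).
n = 2 × (4.221 × 2214 / 1610)² = 2 × 33.69 = 67.38
Round up: n = 68 per group.

68 per group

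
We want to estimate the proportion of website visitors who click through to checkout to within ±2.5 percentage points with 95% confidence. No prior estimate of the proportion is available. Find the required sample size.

For a proportion with margin E = 0.025 at 95% confidence, z = 1.960.
With no prior estimate, use p = 0.5, which maximizes p(1−p) at 0.25.
n = 0.25 × (z/E)² = 0.25 × (1.960/0.025)² = 1536.64
Round up: n = 1537.

1537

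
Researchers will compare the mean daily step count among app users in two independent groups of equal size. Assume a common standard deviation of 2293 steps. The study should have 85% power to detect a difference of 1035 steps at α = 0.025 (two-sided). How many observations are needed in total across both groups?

For two equal groups, n per group = 2·((z_{α/2} + z_β)·σ/δ)².
z_{α/2} = 2.241; z_β = 1.036 (power 85%).
n = 2 × (3.277 × 2293 / 1035)² = 2 × 52.71 = 105.42
Round up: n = 106 per group.
Total across both groups: 2 × 106 = 212.

212 total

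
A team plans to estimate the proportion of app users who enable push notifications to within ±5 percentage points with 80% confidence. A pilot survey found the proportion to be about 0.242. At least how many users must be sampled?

For a proportion with margin E = 0.05 at 80% confidence, z = 1.282.
n = p̂(1−p̂)(z/E)² = 0.242 × 0.758 × (1.282/0.05)² = 120.59
Round up: n = 121.

121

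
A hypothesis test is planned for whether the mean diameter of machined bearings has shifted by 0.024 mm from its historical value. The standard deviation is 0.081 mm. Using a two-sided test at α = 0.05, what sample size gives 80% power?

n = 90

For a one-sample z-test, n = ((z_{α/2} + z_β)·σ/δ)².
z_{α/2} = 1.960 (two-sided α = 0.05); z_β = 0.842 (power 80% → β = 0.2).
n = (2.802 × 0.081 / 0.024)² = 89.43
Round up: n = 90.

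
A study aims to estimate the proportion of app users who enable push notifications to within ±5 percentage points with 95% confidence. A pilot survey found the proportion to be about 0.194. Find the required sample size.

For a proportion with margin E = 0.05 at 95% confidence, z = 1.960.
n = p̂(1−p̂)(z/E)² = 0.194 × 0.806 × (1.960/0.05)² = 240.28
Round up: n = 241.

n = 241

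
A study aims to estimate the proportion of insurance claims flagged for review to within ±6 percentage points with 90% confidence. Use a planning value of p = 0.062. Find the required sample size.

For a proportion with margin E = 0.06 at 90% confidence, z = 1.645.
n = p̂(1−p̂)(z/E)² = 0.062 × 0.938 × (1.645/0.06)² = 43.71
Round up: n = 44.

44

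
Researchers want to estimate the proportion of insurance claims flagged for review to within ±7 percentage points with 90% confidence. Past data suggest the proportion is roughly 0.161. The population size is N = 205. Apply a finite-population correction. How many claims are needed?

For a proportion with margin E = 0.07 at 90% confidence, z = 1.645.
n = p̂(1−p̂)(z/E)² = 0.161 × 0.839 × (1.645/0.07)² = 74.60 — call this n₀.
Finite-population correction with N = 205: n = n₀ / (1 + (n₀−1)/N) = 74.60 / 1.359 = 54.89
Round up: n = 55.

55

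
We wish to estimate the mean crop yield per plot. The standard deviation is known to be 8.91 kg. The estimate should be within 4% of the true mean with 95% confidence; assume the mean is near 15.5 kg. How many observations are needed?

794

For a mean, the margin of error is E = z·σ/√n, so n = (zσ/E)².
At 95% confidence, z = 1.960.
E = 4% of 15.5 = 0.62 kg.
n = (1.960 × 8.91 / 0.62)² = 793.39
Round up: n = 794.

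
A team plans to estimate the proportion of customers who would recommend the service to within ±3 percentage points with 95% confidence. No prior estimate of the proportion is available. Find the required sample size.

For a proportion with margin E = 0.03 at 95% confidence, z = 1.960.
With no prior estimate, use p = 0.5, which maximizes p(1−p) at 0.25.
n = 0.25 × (z/E)² = 0.25 × (1.960/0.03)² = 1067.11
Round up: n = 1068.

n = 1068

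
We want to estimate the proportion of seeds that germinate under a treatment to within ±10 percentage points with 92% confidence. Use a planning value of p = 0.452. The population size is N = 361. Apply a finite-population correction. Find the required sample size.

For a proportion with margin E = 0.1 at 92% confidence, z = 1.751.
n = p̂(1−p̂)(z/E)² = 0.452 × 0.548 × (1.751/0.1)² = 75.94 — call this n₀.
Finite-population correction with N = 361: n = n₀ / (1 + (n₀−1)/N) = 75.94 / 1.208 = 62.86
Round up: n = 63.

63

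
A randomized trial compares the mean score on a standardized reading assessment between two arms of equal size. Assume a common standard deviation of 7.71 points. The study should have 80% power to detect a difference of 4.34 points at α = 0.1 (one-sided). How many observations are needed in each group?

29 per group

For two equal groups, n per group = 2·((z_α + z_β)·σ/δ)².
z_α = 1.282; z_β = 0.842 (power 80%).
n = 2 × (2.124 × 7.71 / 4.34)² = 2 × 14.24 = 28.48
Round up: n = 29 per group.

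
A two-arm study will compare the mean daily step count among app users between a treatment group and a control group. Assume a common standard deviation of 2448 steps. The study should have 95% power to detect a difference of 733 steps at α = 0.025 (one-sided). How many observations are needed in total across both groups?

580 total

For two equal groups, n per group = 2·((z_α + z_β)·σ/δ)².
z_α = 1.960; z_β = 1.645 (power 95%).
n = 2 × (3.605 × 2448 / 733)² = 2 × 144.95 = 289.90
Round up: n = 290 per group.
Total across both groups: 2 × 290 = 580.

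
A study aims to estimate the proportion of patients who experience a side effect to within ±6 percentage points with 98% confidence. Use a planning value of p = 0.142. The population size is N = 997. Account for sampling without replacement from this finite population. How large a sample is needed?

For a proportion with margin E = 0.06 at 98% confidence, z = 2.326.
n = p̂(1−p̂)(z/E)² = 0.142 × 0.858 × (2.326/0.06)² = 183.10 — call this n₀.
Finite-population correction with N = 997: n = n₀ / (1 + (n₀−1)/N) = 183.10 / 1.183 = 154.78
Round up: n = 155.

n = 155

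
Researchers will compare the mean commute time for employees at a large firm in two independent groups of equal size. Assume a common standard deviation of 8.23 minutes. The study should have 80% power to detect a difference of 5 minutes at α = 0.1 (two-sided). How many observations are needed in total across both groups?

68 total

For two equal groups, n per group = 2·((z_{α/2} + z_β)·σ/δ)².
z_{α/2} = 1.645; z_β = 0.842 (power 80%).
n = 2 × (2.487 × 8.23 / 5)² = 2 × 16.76 = 33.52
Round up: n = 34 per group.
Total across both groups: 2 × 34 = 68.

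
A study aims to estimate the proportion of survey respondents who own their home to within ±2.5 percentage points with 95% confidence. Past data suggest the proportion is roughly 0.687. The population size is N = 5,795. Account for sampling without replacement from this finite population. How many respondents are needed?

1077

For a proportion with margin E = 0.025 at 95% confidence, z = 1.960.
n = p̂(1−p̂)(z/E)² = 0.687 × 0.313 × (1.960/0.025)² = 1321.70 — call this n₀.
Finite-population correction with N = 5,795: n = n₀ / (1 + (n₀−1)/N) = 1321.70 / 1.228 = 1076.30
Round up: n = 1077.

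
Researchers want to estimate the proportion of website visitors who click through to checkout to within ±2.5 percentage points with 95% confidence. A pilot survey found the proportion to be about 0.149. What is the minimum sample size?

For a proportion with margin E = 0.025 at 95% confidence, z = 1.960.
n = p̂(1−p̂)(z/E)² = 0.149 × 0.851 × (1.960/0.025)² = 779.38
Round up: n = 780.

n = 780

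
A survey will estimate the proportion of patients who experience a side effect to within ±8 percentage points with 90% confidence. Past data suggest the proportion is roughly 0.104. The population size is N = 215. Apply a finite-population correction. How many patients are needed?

34

For a proportion with margin E = 0.08 at 90% confidence, z = 1.645.
n = p̂(1−p̂)(z/E)² = 0.104 × 0.896 × (1.645/0.08)² = 39.40 — call this n₀.
Finite-population correction with N = 215: n = n₀ / (1 + (n₀−1)/N) = 39.40 / 1.179 = 33.42
Round up: n = 34.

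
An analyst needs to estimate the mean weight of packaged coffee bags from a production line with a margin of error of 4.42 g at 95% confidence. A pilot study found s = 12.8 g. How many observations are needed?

n = 33

For a mean, the margin of error is E = z·σ/√n, so n = (zσ/E)².
At 95% confidence, z = 1.960.
n = (1.960 × 12.8 / 4.42)² = 32.22
Round up: n = 33.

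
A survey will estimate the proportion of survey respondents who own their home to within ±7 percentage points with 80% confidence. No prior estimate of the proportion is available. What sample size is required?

n = 84

For a proportion with margin E = 0.07 at 80% confidence, z = 1.282.
With no prior estimate, use p = 0.5, which maximizes p(1−p) at 0.25.
n = 0.25 × (z/E)² = 0.25 × (1.282/0.07)² = 83.85
Round up: n = 84.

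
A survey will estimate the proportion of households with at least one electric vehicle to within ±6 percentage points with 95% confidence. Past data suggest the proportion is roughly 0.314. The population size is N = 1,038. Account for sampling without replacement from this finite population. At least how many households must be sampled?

189

For a proportion with margin E = 0.06 at 95% confidence, z = 1.960.
n = p̂(1−p̂)(z/E)² = 0.314 × 0.686 × (1.960/0.06)² = 229.86 — call this n₀.
Finite-population correction with N = 1,038: n = n₀ / (1 + (n₀−1)/N) = 229.86 / 1.22 = 188.41
Round up: n = 189.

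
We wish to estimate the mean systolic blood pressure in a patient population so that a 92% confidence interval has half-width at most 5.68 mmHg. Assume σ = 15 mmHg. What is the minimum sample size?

For a mean, the margin of error is E = z·σ/√n, so n = (zσ/E)².
At 92% confidence, z = 1.751.
n = (1.751 × 15 / 5.68)² = 21.38
Round up: n = 22.

22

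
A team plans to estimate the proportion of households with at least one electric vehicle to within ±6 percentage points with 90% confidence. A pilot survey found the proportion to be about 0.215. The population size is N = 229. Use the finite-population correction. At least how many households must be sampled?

82

For a proportion with margin E = 0.06 at 90% confidence, z = 1.645.
n = p̂(1−p̂)(z/E)² = 0.215 × 0.785 × (1.645/0.06)² = 126.86 — call this n₀.
Finite-population correction with N = 229: n = n₀ / (1 + (n₀−1)/N) = 126.86 / 1.55 = 81.85
Round up: n = 82.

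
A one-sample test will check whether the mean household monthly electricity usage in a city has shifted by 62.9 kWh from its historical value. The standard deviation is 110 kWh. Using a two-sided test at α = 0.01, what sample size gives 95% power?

n = 55

For a one-sample z-test, n = ((z_{α/2} + z_β)·σ/δ)².
z_{α/2} = 2.576 (two-sided α = 0.01); z_β = 1.645 (power 95% → β = 0.05).
n = (4.221 × 110 / 62.9)² = 54.49
Round up: n = 55.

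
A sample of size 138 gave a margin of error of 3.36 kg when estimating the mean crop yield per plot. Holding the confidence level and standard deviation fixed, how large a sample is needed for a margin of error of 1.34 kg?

Margin of error scales as 1/√n, so n₂ = n₁·(E₁/E₂)².
n₂ = 138 × (3.36/1.34)² = 138 × 6.287 = 867.61
Round up: n₂ = 868.

868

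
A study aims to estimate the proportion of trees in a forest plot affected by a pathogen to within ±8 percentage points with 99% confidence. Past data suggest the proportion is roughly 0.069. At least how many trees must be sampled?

For a proportion with margin E = 0.08 at 99% confidence, z = 2.576.
n = p̂(1−p̂)(z/E)² = 0.069 × 0.931 × (2.576/0.08)² = 66.61
Round up: n = 67.

n = 67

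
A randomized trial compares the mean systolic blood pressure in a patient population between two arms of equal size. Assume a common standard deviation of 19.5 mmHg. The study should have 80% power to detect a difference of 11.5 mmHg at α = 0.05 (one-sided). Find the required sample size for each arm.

For two equal groups, n per group = 2·((z_α + z_β)·σ/δ)².
z_α = 1.645; z_β = 0.842 (power 80%).
n = 2 × (2.487 × 19.5 / 11.5)² = 2 × 17.78 = 35.56
Round up: n = 36 per group.

36 per group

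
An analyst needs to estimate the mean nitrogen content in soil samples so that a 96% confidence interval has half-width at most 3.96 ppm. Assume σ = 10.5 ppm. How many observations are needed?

For a mean, the margin of error is E = z·σ/√n, so n = (zσ/E)².
At 96% confidence, z = 2.054.
n = (2.054 × 10.5 / 3.96)² = 29.66
Round up: n = 30.

n = 30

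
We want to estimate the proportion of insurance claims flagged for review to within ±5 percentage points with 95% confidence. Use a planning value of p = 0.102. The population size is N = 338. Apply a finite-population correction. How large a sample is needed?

100

For a proportion with margin E = 0.05 at 95% confidence, z = 1.960.
n = p̂(1−p̂)(z/E)² = 0.102 × 0.898 × (1.960/0.05)² = 140.75 — call this n₀.
Finite-population correction with N = 338: n = n₀ / (1 + (n₀−1)/N) = 140.75 / 1.413 = 99.61
Round up: n = 100.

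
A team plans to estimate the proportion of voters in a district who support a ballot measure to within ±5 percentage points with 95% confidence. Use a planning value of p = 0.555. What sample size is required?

For a proportion with margin E = 0.05 at 95% confidence, z = 1.960.
n = p̂(1−p̂)(z/E)² = 0.555 × 0.445 × (1.960/0.05)² = 379.51
Round up: n = 380.

380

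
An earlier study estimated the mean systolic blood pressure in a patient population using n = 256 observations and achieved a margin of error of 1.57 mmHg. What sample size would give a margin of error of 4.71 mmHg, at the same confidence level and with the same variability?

29

Margin of error scales as 1/√n, so n₂ = n₁·(E₁/E₂)².
n₂ = 256 × (1.57/4.71)² = 256 × 0.1111 = 28.44
Round up: n₂ = 29.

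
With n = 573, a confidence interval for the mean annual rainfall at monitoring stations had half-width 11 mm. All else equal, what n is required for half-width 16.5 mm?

255

Margin of error scales as 1/√n, so n₂ = n₁·(E₁/E₂)².
n₂ = 573 × (11/16.5)² = 573 × 0.4444 = 254.64
Round up: n₂ = 255.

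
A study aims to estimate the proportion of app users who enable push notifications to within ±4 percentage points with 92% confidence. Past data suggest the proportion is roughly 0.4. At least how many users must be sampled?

For a proportion with margin E = 0.04 at 92% confidence, z = 1.751.
n = p̂(1−p̂)(z/E)² = 0.4 × 0.6 × (1.751/0.04)² = 459.90
Round up: n = 460.

n = 460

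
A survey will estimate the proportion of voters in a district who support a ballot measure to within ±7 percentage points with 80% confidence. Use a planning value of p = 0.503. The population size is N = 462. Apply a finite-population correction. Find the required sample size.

For a proportion with margin E = 0.07 at 80% confidence, z = 1.282.
n = p̂(1−p̂)(z/E)² = 0.503 × 0.497 × (1.282/0.07)² = 83.85 — call this n₀.
Finite-population correction with N = 462: n = n₀ / (1 + (n₀−1)/N) = 83.85 / 1.179 = 71.12
Round up: n = 72.

72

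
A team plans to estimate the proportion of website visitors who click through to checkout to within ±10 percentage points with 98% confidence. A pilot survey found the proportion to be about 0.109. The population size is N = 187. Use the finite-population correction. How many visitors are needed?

42

For a proportion with margin E = 0.1 at 98% confidence, z = 2.326.
n = p̂(1−p̂)(z/E)² = 0.109 × 0.891 × (2.326/0.1)² = 52.54 — call this n₀.
Finite-population correction with N = 187: n = n₀ / (1 + (n₀−1)/N) = 52.54 / 1.276 = 41.18
Round up: n = 42.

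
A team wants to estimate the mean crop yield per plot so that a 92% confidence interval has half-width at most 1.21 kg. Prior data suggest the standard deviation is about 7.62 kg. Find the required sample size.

n = 122

For a mean, the margin of error is E = z·σ/√n, so n = (zσ/E)².
At 92% confidence, z = 1.751.
n = (1.751 × 7.62 / 1.21)² = 121.59
Round up: n = 122.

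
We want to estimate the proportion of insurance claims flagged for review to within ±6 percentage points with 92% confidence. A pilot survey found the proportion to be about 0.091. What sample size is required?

For a proportion with margin E = 0.06 at 92% confidence, z = 1.751.
n = p̂(1−p̂)(z/E)² = 0.091 × 0.909 × (1.751/0.06)² = 70.45
Round up: n = 71.

71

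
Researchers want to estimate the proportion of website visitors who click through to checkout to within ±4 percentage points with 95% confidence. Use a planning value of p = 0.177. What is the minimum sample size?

350

For a proportion with margin E = 0.04 at 95% confidence, z = 1.960.
n = p̂(1−p̂)(z/E)² = 0.177 × 0.823 × (1.960/0.04)² = 349.76
Round up: n = 350.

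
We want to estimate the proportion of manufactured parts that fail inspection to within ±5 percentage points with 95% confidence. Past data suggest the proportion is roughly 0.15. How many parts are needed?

For a proportion with margin E = 0.05 at 95% confidence, z = 1.960.
n = p̂(1−p̂)(z/E)² = 0.15 × 0.85 × (1.960/0.05)² = 195.92
Round up: n = 196.

n = 196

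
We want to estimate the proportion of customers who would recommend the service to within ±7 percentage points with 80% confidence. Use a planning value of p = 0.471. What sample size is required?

For a proportion with margin E = 0.07 at 80% confidence, z = 1.282.
n = p̂(1−p̂)(z/E)² = 0.471 × 0.529 × (1.282/0.07)² = 83.57
Round up: n = 84.

84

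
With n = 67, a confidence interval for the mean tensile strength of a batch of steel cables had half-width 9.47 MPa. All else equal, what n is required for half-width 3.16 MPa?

602

Margin of error scales as 1/√n, so n₂ = n₁·(E₁/E₂)².
n₂ = 67 × (9.47/3.16)² = 67 × 8.981 = 601.73
Round up: n₂ = 602.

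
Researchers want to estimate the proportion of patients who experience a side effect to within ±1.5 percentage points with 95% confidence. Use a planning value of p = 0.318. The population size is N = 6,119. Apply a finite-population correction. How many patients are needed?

For a proportion with margin E = 0.015 at 95% confidence, z = 1.960.
n = p̂(1−p̂)(z/E)² = 0.318 × 0.682 × (1.960/0.015)² = 3702.89 — call this n₀.
Finite-population correction with N = 6,119: n = n₀ / (1 + (n₀−1)/N) = 3702.89 / 1.605 = 2307.10
Round up: n = 2308.

n = 2308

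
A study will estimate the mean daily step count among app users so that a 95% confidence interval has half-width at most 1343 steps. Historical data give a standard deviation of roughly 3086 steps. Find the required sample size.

For a mean, the margin of error is E = z·σ/√n, so n = (zσ/E)².
At 95% confidence, z = 1.960.
n = (1.960 × 3086 / 1343)² = 20.28
Round up: n = 21.

21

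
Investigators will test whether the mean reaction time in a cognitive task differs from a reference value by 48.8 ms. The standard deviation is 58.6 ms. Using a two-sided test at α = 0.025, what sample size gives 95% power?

For a one-sample z-test, n = ((z_{α/2} + z_β)·σ/δ)².
z_{α/2} = 2.241 (two-sided α = 0.025); z_β = 1.645 (power 95% → β = 0.05).
n = (3.886 × 58.6 / 48.8)² = 21.78
Round up: n = 22.

n = 22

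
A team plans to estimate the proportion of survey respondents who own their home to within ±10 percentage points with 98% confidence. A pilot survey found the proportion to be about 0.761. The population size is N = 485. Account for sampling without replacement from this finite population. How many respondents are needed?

For a proportion with margin E = 0.1 at 98% confidence, z = 2.326.
n = p̂(1−p̂)(z/E)² = 0.761 × 0.239 × (2.326/0.1)² = 98.40 — call this n₀.
Finite-population correction with N = 485: n = n₀ / (1 + (n₀−1)/N) = 98.40 / 1.201 = 81.93
Round up: n = 82.

82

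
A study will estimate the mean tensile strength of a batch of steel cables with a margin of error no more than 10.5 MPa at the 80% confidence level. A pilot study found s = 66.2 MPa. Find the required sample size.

n = 66

For a mean, the margin of error is E = z·σ/√n, so n = (zσ/E)².
At 80% confidence, z = 1.282.
n = (1.282 × 66.2 / 10.5)² = 65.33
Round up: n = 66.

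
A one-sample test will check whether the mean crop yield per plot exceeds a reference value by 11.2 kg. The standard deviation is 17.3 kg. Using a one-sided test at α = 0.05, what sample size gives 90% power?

For a one-sample z-test, n = ((z_α + z_β)·σ/δ)².
z_α = 1.645 (one-sided α = 0.05); z_β = 1.282 (power 90% → β = 0.1).
n = (2.927 × 17.3 / 11.2)² = 20.44
Round up: n = 21.

21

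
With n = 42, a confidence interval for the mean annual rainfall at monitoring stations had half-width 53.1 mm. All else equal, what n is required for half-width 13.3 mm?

Margin of error scales as 1/√n, so n₂ = n₁·(E₁/E₂)².
n₂ = 42 × (53.1/13.3)² = 42 × 15.94 = 669.48
Round up: n₂ = 670.

n = 670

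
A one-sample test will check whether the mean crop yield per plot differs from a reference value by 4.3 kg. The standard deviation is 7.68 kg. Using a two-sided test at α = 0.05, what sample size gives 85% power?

For a one-sample z-test, n = ((z_{α/2} + z_β)·σ/δ)².
z_{α/2} = 1.960 (two-sided α = 0.05); z_β = 1.036 (power 85% → β = 0.15).
n = (2.996 × 7.68 / 4.3)² = 28.63
Round up: n = 29.

n = 29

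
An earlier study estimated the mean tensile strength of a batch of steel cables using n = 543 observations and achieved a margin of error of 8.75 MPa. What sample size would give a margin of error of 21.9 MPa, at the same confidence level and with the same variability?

87

Margin of error scales as 1/√n, so n₂ = n₁·(E₁/E₂)².
n₂ = 543 × (8.75/21.9)² = 543 × 0.1596 = 86.66
Round up: n₂ = 87.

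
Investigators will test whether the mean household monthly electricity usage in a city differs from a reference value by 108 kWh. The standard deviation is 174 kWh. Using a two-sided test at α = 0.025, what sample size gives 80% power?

25

For a one-sample z-test, n = ((z_{α/2} + z_β)·σ/δ)².
z_{α/2} = 2.241 (two-sided α = 0.025); z_β = 0.842 (power 80% → β = 0.2).
n = (3.083 × 174 / 108)² = 24.67
Round up: n = 25.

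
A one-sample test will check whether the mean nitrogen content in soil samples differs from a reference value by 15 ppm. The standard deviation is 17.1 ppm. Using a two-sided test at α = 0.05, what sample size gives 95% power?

17

For a one-sample z-test, n = ((z_{α/2} + z_β)·σ/δ)².
z_{α/2} = 1.960 (two-sided α = 0.05); z_β = 1.645 (power 95% → β = 0.05).
n = (3.605 × 17.1 / 15)² = 16.89
Round up: n = 17.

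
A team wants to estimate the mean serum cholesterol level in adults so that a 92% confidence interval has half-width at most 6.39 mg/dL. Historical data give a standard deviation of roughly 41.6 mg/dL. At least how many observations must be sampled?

For a mean, the margin of error is E = z·σ/√n, so n = (zσ/E)².
At 92% confidence, z = 1.751.
n = (1.751 × 41.6 / 6.39)² = 129.94
Round up: n = 130.

130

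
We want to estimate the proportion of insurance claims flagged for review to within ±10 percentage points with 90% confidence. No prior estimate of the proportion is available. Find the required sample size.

For a proportion with margin E = 0.1 at 90% confidence, z = 1.645.
With no prior estimate, use p = 0.5, which maximizes p(1−p) at 0.25.
n = 0.25 × (z/E)² = 0.25 × (1.645/0.1)² = 67.65
Round up: n = 68.

68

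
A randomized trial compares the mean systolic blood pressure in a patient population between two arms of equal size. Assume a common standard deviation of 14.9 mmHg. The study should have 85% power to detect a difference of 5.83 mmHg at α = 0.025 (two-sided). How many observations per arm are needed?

141 per group

For two equal groups, n per group = 2·((z_{α/2} + z_β)·σ/δ)².
z_{α/2} = 2.241; z_β = 1.036 (power 85%).
n = 2 × (3.277 × 14.9 / 5.83)² = 2 × 70.14 = 140.28
Round up: n = 141 per group.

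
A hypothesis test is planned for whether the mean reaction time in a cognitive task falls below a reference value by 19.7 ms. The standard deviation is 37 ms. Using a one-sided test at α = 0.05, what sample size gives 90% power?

31

For a one-sample z-test, n = ((z_α + z_β)·σ/δ)².
z_α = 1.645 (one-sided α = 0.05); z_β = 1.282 (power 90% → β = 0.1).
n = (2.927 × 37 / 19.7)² = 30.22
Round up: n = 31.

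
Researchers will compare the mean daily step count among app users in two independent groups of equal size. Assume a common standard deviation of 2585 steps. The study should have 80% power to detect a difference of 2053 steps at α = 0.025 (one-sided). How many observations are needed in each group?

25 per group

For two equal groups, n per group = 2·((z_α + z_β)·σ/δ)².
z_α = 1.960; z_β = 0.842 (power 80%).
n = 2 × (2.802 × 2585 / 2053)² = 2 × 12.45 = 24.90
Round up: n = 25 per group.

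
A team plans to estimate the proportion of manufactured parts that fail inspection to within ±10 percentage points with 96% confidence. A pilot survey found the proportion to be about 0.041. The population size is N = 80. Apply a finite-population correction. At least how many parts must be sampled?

14

For a proportion with margin E = 0.1 at 96% confidence, z = 2.054.
n = p̂(1−p̂)(z/E)² = 0.041 × 0.959 × (2.054/0.1)² = 16.59 — call this n₀.
Finite-population correction with N = 80: n = n₀ / (1 + (n₀−1)/N) = 16.59 / 1.195 = 13.88
Round up: n = 14.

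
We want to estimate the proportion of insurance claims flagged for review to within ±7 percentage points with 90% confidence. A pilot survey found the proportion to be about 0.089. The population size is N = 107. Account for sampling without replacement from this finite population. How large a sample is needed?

For a proportion with margin E = 0.07 at 90% confidence, z = 1.645.
n = p̂(1−p̂)(z/E)² = 0.089 × 0.911 × (1.645/0.07)² = 44.78 — call this n₀.
Finite-population correction with N = 107: n = n₀ / (1 + (n₀−1)/N) = 44.78 / 1.409 = 31.78
Round up: n = 32.

n = 32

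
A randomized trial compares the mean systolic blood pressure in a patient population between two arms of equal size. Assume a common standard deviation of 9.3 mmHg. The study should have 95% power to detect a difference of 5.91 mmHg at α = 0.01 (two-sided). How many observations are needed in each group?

89 per group

For two equal groups, n per group = 2·((z_{α/2} + z_β)·σ/δ)².
z_{α/2} = 2.576; z_β = 1.645 (power 95%).
n = 2 × (4.221 × 9.3 / 5.91)² = 2 × 44.12 = 88.24
Round up: n = 89 per group.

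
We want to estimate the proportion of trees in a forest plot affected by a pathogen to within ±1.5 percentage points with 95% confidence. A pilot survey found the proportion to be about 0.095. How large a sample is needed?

1468

For a proportion with margin E = 0.015 at 95% confidence, z = 1.960.
n = p̂(1−p̂)(z/E)² = 0.095 × 0.905 × (1.960/0.015)² = 1467.92
Round up: n = 1468.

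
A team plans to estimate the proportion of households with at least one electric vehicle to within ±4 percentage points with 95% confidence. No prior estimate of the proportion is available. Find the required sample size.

For a proportion with margin E = 0.04 at 95% confidence, z = 1.960.
With no prior estimate, use p = 0.5, which maximizes p(1−p) at 0.25.
n = 0.25 × (z/E)² = 0.25 × (1.960/0.04)² = 600.25
Round up: n = 601.

601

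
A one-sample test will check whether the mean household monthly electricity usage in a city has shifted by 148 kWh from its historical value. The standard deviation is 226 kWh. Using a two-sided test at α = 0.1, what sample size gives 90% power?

For a one-sample z-test, n = ((z_{α/2} + z_β)·σ/δ)².
z_{α/2} = 1.645 (two-sided α = 0.1); z_β = 1.282 (power 90% → β = 0.1).
n = (2.927 × 226 / 148)² = 19.98
Round up: n = 20.

20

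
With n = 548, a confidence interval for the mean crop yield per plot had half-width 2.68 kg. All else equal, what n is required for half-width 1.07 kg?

Margin of error scales as 1/√n, so n₂ = n₁·(E₁/E₂)².
n₂ = 548 × (2.68/1.07)² = 548 × 6.273 = 3437.60
Round up: n₂ = 3438.

3438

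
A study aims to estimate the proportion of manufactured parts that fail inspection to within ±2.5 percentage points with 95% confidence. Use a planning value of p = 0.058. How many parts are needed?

336

For a proportion with margin E = 0.025 at 95% confidence, z = 1.960.
n = p̂(1−p̂)(z/E)² = 0.058 × 0.942 × (1.960/0.025)² = 335.82
Round up: n = 336.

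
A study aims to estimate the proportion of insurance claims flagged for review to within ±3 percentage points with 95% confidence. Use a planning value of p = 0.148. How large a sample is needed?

For a proportion with margin E = 0.03 at 95% confidence, z = 1.960.
n = p̂(1−p̂)(z/E)² = 0.148 × 0.852 × (1.960/0.03)² = 538.23
Round up: n = 539.

n = 539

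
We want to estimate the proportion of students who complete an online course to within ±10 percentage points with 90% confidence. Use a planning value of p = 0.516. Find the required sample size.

68

For a proportion with margin E = 0.1 at 90% confidence, z = 1.645.
n = p̂(1−p̂)(z/E)² = 0.516 × 0.484 × (1.645/0.1)² = 67.58
Round up: n = 68.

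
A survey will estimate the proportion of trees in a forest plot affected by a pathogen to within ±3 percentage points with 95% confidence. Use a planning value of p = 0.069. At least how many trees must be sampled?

For a proportion with margin E = 0.03 at 95% confidence, z = 1.960.
n = p̂(1−p̂)(z/E)² = 0.069 × 0.931 × (1.960/0.03)² = 274.20
Round up: n = 275.

275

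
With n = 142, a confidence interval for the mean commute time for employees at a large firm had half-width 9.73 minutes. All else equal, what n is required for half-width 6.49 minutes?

320

Margin of error scales as 1/√n, so n₂ = n₁·(E₁/E₂)².
n₂ = 142 × (9.73/6.49)² = 142 × 2.248 = 319.22
Round up: n₂ = 320.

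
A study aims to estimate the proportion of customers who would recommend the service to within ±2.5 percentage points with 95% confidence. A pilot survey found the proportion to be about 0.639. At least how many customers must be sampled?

1418

For a proportion with margin E = 0.025 at 95% confidence, z = 1.960.
n = p̂(1−p̂)(z/E)² = 0.639 × 0.361 × (1.960/0.025)² = 1417.88
Round up: n = 1418.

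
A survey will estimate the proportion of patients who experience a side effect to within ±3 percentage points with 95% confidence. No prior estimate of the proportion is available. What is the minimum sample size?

1068

For a proportion with margin E = 0.03 at 95% confidence, z = 1.960.
With no prior estimate, use p = 0.5, which maximizes p(1−p) at 0.25.
n = 0.25 × (z/E)² = 0.25 × (1.960/0.03)² = 1067.11
Round up: n = 1068.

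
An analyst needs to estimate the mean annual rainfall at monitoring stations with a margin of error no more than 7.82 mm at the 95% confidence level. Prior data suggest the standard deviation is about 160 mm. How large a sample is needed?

1609

For a mean, the margin of error is E = z·σ/√n, so n = (zσ/E)².
At 95% confidence, z = 1.960.
n = (1.960 × 160 / 7.82)² = 1608.19
Round up: n = 1609.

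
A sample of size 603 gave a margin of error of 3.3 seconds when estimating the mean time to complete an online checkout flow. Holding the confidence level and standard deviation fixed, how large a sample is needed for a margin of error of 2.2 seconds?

Margin of error scales as 1/√n, so n₂ = n₁·(E₁/E₂)².
n₂ = 603 × (3.3/2.2)² = 603 × 2.25 = 1356.75
Round up: n₂ = 1357.

n = 1357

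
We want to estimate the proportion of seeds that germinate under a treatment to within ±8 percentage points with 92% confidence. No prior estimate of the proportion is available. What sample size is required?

For a proportion with margin E = 0.08 at 92% confidence, z = 1.751.
With no prior estimate, use p = 0.5, which maximizes p(1−p) at 0.25.
n = 0.25 × (z/E)² = 0.25 × (1.751/0.08)² = 119.77
Round up: n = 120.

120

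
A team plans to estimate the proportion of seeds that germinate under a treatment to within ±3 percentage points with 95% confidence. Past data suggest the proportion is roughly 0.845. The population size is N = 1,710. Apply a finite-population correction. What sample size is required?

For a proportion with margin E = 0.03 at 95% confidence, z = 1.960.
n = p̂(1−p̂)(z/E)² = 0.845 × 0.155 × (1.960/0.03)² = 559.06 — call this n₀.
Finite-population correction with N = 1,710: n = n₀ / (1 + (n₀−1)/N) = 559.06 / 1.326 = 421.61
Round up: n = 422.

n = 422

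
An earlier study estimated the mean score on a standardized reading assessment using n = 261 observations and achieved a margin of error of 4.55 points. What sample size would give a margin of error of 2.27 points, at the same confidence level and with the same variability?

Margin of error scales as 1/√n, so n₂ = n₁·(E₁/E₂)².
n₂ = 261 × (4.55/2.27)² = 261 × 4.018 = 1048.70
Round up: n₂ = 1049.

1049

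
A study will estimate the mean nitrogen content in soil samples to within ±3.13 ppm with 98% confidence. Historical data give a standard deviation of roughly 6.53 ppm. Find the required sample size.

24

For a mean, the margin of error is E = z·σ/√n, so n = (zσ/E)².
At 98% confidence, z = 2.326.
n = (2.326 × 6.53 / 3.13)² = 23.55
Round up: n = 24.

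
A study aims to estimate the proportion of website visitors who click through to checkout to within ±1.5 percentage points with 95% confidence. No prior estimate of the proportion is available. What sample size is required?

For a proportion with margin E = 0.015 at 95% confidence, z = 1.960.
With no prior estimate, use p = 0.5, which maximizes p(1−p) at 0.25.
n = 0.25 × (z/E)² = 0.25 × (1.960/0.015)² = 4268.44
Round up: n = 4269.

4269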